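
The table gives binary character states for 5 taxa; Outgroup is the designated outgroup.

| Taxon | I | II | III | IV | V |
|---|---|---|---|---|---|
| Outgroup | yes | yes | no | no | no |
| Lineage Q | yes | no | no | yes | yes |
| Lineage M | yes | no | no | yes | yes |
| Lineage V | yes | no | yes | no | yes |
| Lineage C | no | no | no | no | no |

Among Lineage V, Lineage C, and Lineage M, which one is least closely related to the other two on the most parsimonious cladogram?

Lineage C

Character polarity is set by the outgroup: the derived state is whichever differs from the outgroup's state, so for I, II the derived state is 'no', and for the remaining characters it is 'yes'.
I (derived state 'no') is unique to Lineage C (autapomorphy; uninformative for grouping).
II (derived state 'no') is shared by all ingroup taxa — unites the whole ingroup.
III: derived state 'yes' in Lineage V only — an autapomorphy, so it tells us nothing about relationships among taxa.
IV: derived state 'yes' in Lineage M and Lineage Q only — synapomorphy for {Lineage M, Lineage Q}.
Only Lineage M, Lineage Q, and Lineage V show the derived state 'yes' for V, supporting them as a clade.
Most parsimonious ingroup topology: (((Lineage Q,Lineage M),Lineage V),Lineage C).
Lineage V and Lineage M share a more recent common ancestor with each other than either does with Lineage C, so Lineage C is the least closely related of the three.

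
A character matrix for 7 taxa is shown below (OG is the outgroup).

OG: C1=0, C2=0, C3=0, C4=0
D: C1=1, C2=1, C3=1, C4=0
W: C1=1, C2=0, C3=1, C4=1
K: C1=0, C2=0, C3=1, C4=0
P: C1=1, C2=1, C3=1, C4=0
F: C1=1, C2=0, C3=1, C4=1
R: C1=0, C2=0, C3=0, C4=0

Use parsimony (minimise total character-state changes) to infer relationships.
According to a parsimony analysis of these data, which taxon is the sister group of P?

The outgroup has state '0' for every character, so '1' is the derived state throughout.
C1: derived state '1' in D, F, P, and W only — synapomorphy for {D, F, P, W}.
C2 (derived state '1') is shared by D and P — a synapomorphy uniting that clade.
C3 (derived state '1') is shared by D, F, K, P, and W — a synapomorphy uniting that clade.
C4: derived state '1' in F and W only — synapomorphy for {F, W}.
Most parsimonious ingroup topology: ((((D,P),(W,F)),K),R).
P and D form a cherry on this tree, so they are sister taxa.

D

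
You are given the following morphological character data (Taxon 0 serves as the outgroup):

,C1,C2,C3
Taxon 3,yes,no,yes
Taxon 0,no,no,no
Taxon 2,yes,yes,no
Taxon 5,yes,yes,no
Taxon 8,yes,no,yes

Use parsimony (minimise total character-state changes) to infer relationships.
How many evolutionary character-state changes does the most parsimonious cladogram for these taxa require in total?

3

The outgroup has state 'no' for every character, so 'yes' is the derived state throughout.
All ingroup taxa share the derived state 'yes' for C1; it defines the ingroup but does not resolve relationships within it.
Only Taxon 2 and Taxon 5 show the derived state 'yes' for C2, supporting them as a clade.
Only Taxon 3 and Taxon 8 show the derived state 'yes' for C3, supporting them as a clade.
Most parsimonious ingroup topology: ((Taxon 8,Taxon 3),(Taxon 5,Taxon 2)).
Changes per character on this tree: C1: 1; C2: 1; C3: 1.
Total = 3.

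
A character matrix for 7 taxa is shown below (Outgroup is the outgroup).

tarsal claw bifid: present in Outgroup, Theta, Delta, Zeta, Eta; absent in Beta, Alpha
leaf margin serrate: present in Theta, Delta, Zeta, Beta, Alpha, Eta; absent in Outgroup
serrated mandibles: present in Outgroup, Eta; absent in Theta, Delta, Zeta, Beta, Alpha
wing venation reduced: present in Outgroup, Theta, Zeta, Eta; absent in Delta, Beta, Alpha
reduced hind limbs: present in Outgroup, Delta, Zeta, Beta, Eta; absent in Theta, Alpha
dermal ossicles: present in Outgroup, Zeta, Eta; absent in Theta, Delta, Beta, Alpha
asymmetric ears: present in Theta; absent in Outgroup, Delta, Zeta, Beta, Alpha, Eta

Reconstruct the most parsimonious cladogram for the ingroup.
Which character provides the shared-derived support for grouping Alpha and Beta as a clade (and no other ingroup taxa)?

tarsal claw bifid

Character polarity is set by the outgroup: the derived state is whichever differs from the outgroup's state, so for tarsal claw bifid, serrated mandibles, wing venation reduced, reduced hind limbs, dermal ossicles the derived state is 'absent', and for the remaining characters it is 'present'.
Only Alpha and Beta show the derived state 'absent' for tarsal claw bifid, supporting them as a clade.
leaf margin serrate (derived state 'present') is shared by all ingroup taxa — unites the whole ingroup.
serrated mandibles (derived state 'absent') is shared by Alpha, Beta, Delta, Theta, and Zeta — a synapomorphy uniting that clade.
Only Alpha, Beta, and Delta show the derived state 'absent' for wing venation reduced, supporting them as a clade.
reduced hind limbs groups Alpha and Theta, which is incompatible with the clades supported by the remaining characters; treating it as convergent (homoplasy) costs fewer steps than any alternative tree.
Only Alpha, Beta, Delta, and Theta show the derived state 'absent' for dermal ossicles, supporting them as a clade.
asymmetric ears (derived state 'present') is unique to Theta (autapomorphy; uninformative for grouping).
Most parsimonious ingroup topology: (((Theta,(Delta,(Beta,Alpha))),Zeta),Eta).
The clade {Alpha, Beta} is supported by tarsal claw bifid: its derived state 'absent' occurs in exactly those taxa and in no other taxon (including the outgroup).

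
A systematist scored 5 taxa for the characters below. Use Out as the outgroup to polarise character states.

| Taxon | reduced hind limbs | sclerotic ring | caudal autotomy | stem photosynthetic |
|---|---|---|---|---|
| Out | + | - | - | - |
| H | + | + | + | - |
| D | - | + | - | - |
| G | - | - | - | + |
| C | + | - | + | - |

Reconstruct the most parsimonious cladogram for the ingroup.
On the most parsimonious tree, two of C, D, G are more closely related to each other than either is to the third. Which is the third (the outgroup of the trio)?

C

Character polarity is set by the outgroup: the derived state is whichever differs from the outgroup's state, so for reduced hind limbs the derived state is '-', and for the remaining characters it is '+'.
reduced hind limbs (derived state '-') is shared by D and G — a synapomorphy uniting that clade.
sclerotic ring (state '+') occurs in D and H but conflicts with the nesting implied by the other characters — most parsimoniously interpreted as homoplasy.
caudal autotomy (derived state '+') is shared by C and H — a synapomorphy uniting that clade.
stem photosynthetic: derived state '+' in G only — an autapomorphy, so it tells us nothing about relationships among taxa.
Most parsimonious ingroup topology: ((H,C),(D,G)).
D and G share a more recent common ancestor with each other than either does with C, so C is the least closely related of the three.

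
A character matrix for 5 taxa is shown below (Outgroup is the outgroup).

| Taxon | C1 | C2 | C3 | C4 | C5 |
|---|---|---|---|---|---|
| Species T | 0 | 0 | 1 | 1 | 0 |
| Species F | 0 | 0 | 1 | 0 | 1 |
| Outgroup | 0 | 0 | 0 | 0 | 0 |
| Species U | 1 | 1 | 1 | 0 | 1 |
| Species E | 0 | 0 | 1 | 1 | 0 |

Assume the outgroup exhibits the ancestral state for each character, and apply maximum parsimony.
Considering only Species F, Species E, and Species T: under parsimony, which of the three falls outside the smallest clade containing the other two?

The outgroup has state '0' for every character, so '1' is the derived state throughout.
C1: derived state '1' in Species U only — an autapomorphy, so it tells us nothing about relationships among taxa.
C2 (derived state '1') is unique to Species U (autapomorphy; uninformative for grouping).
C3 (derived state '1') is shared by all ingroup taxa — unites the whole ingroup.
C4: derived state '1' in Species E and Species T only — synapomorphy for {Species E, Species T}.
C5 (derived state '1') is shared by Species F and Species U — a synapomorphy uniting that clade.
Most parsimonious ingroup topology: ((Species T,Species E),(Species U,Species F)).
Species T and Species E share a more recent common ancestor with each other than either does with Species F, so Species F is the least closely related of the three.

Species F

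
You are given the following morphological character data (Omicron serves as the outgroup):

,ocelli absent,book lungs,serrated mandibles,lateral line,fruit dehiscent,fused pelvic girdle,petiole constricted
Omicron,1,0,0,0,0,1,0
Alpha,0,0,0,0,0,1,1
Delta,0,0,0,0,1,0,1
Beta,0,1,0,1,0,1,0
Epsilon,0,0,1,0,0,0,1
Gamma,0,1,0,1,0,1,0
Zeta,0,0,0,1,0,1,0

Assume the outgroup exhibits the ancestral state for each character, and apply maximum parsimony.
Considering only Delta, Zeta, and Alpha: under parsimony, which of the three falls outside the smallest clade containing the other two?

Character polarity is set by the outgroup: the derived state is whichever differs from the outgroup's state, so for ocelli absent, fused pelvic girdle the derived state is '0', and for the remaining characters it is '1'.
ocelli absent (derived state '0') is shared by all ingroup taxa — unites the whole ingroup.
book lungs (derived state '1') is shared by Beta and Gamma — a synapomorphy uniting that clade.
serrated mandibles: derived state '1' in Epsilon only — an autapomorphy, so it tells us nothing about relationships among taxa.
Only Beta, Gamma, and Zeta show the derived state '1' for lateral line, supporting them as a clade.
fruit dehiscent (derived state '1') is unique to Delta (autapomorphy; uninformative for grouping).
Only Delta and Epsilon show the derived state '0' for fused pelvic girdle, supporting them as a clade.
petiole constricted (derived state '1') is shared by Alpha, Delta, and Epsilon — a synapomorphy uniting that clade.
Most parsimonious ingroup topology: ((Alpha,(Delta,Epsilon)),((Beta,Gamma),Zeta)).
Alpha and Delta share a more recent common ancestor with each other than either does with Zeta, so Zeta is the least closely related of the three.

Zeta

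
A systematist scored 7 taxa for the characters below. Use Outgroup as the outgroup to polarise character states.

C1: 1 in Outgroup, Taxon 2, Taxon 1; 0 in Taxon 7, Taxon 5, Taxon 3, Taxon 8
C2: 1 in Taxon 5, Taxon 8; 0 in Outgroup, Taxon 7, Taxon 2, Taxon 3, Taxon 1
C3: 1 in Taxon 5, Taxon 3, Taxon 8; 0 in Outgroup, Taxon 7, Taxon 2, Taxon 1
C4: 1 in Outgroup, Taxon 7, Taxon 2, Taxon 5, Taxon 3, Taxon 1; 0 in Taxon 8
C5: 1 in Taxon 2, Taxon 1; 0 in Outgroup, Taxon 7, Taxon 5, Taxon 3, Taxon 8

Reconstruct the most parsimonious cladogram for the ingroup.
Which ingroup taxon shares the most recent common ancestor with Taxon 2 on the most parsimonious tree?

Character polarity is set by the outgroup: the derived state is whichever differs from the outgroup's state, so for C1, C4 the derived state is '0', and for the remaining characters it is '1'.
C1: derived state '0' in Taxon 3, Taxon 5, Taxon 7, and Taxon 8 only — synapomorphy for {Taxon 3, Taxon 5, Taxon 7, Taxon 8}.
C2: derived state '1' in Taxon 5 and Taxon 8 only — synapomorphy for {Taxon 5, Taxon 8}.
Only Taxon 3, Taxon 5, and Taxon 8 show the derived state '1' for C3, supporting them as a clade.
C4 (derived state '0') is unique to Taxon 8 (autapomorphy; uninformative for grouping).
Only Taxon 1 and Taxon 2 show the derived state '1' for C5, supporting them as a clade.
Most parsimonious ingroup topology: ((Taxon 7,((Taxon 5,Taxon 8),Taxon 3)),(Taxon 2,Taxon 1)).
Taxon 2 and Taxon 1 form a cherry on this tree, so they are sister taxa.

Taxon 1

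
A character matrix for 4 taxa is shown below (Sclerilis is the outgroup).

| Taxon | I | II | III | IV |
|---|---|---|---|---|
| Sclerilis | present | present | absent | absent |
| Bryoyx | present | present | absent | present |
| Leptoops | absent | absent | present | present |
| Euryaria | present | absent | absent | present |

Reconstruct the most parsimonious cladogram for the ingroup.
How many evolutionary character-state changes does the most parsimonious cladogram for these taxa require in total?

Character polarity is set by the outgroup: the derived state is whichever differs from the outgroup's state, so for I, II the derived state is 'absent', and for the remaining characters it is 'present'.
I (derived state 'absent') is unique to Leptoops (autapomorphy; uninformative for grouping).
Only Euryaria and Leptoops show the derived state 'absent' for II, supporting them as a clade.
III: derived state 'present' in Leptoops only — an autapomorphy, so it tells us nothing about relationships among taxa.
All ingroup taxa share the derived state 'present' for IV; it defines the ingroup but does not resolve relationships within it.
Most parsimonious ingroup topology: (Bryoyx,(Leptoops,Euryaria)).
Changes per character on this tree: I: 1; II: 1; III: 1; IV: 1.
Total = 4.

4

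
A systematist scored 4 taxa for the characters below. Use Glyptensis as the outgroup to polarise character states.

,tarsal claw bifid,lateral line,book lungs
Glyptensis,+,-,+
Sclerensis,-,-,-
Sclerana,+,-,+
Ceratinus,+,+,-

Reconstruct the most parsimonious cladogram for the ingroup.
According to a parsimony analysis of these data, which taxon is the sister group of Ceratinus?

Character polarity is set by the outgroup: the derived state is whichever differs from the outgroup's state, so for tarsal claw bifid, book lungs the derived state is '-', and for the remaining characters it is '+'.
tarsal claw bifid (derived state '-') is unique to Sclerensis (autapomorphy; uninformative for grouping).
lateral line (derived state '+') is unique to Ceratinus (autapomorphy; uninformative for grouping).
Only Ceratinus and Sclerensis show the derived state '-' for book lungs, supporting them as a clade.
Most parsimonious ingroup topology: ((Sclerensis,Ceratinus),Sclerana).
Ceratinus and Sclerensis form a cherry on this tree, so they are sister taxa.

Sclerensis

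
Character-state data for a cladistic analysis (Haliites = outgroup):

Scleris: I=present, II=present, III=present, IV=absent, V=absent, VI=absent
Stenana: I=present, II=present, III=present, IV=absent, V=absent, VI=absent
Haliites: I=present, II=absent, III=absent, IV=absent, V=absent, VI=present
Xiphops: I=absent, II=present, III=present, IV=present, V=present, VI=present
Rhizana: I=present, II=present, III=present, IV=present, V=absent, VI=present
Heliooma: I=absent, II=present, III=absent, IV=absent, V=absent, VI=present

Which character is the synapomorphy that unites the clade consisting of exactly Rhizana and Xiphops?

IV

Character polarity is set by the outgroup: the derived state is whichever differs from the outgroup's state, so for I, VI the derived state is 'absent', and for the remaining characters it is 'present'.
I groups Heliooma and Xiphops, which is incompatible with the clades supported by the remaining characters; treating it as convergent (homoplasy) costs fewer steps than any alternative tree.
II (derived state 'present') is shared by all ingroup taxa — unites the whole ingroup.
Only Rhizana, Scleris, Stenana, and Xiphops show the derived state 'present' for III, supporting them as a clade.
IV: derived state 'present' in Rhizana and Xiphops only — synapomorphy for {Rhizana, Xiphops}.
V: derived state 'present' in Xiphops only — an autapomorphy, so it tells us nothing about relationships among taxa.
VI (derived state 'absent') is shared by Scleris and Stenana — a synapomorphy uniting that clade.
Most parsimonious ingroup topology: (((Xiphops,Rhizana),(Scleris,Stenana)),Heliooma).
The clade {Rhizana, Xiphops} is supported by IV: its derived state 'present' occurs in exactly those taxa and in no other taxon (including the outgroup).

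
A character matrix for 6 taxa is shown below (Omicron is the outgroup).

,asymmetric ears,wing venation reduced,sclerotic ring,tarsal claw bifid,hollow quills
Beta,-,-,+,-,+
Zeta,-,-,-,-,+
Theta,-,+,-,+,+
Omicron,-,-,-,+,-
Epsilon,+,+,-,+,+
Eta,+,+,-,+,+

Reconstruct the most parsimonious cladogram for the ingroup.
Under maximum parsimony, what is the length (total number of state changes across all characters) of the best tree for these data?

Character polarity is set by the outgroup: the derived state is whichever differs from the outgroup's state, so for tarsal claw bifid the derived state is '-', and for the remaining characters it is '+'.
asymmetric ears (derived state '+') is shared by Epsilon and Eta — a synapomorphy uniting that clade.
wing venation reduced (derived state '+') is shared by Epsilon, Eta, and Theta — a synapomorphy uniting that clade.
sclerotic ring (derived state '+') is unique to Beta (autapomorphy; uninformative for grouping).
tarsal claw bifid (derived state '-') is shared by Beta and Zeta — a synapomorphy uniting that clade.
All ingroup taxa share the derived state '+' for hollow quills; it defines the ingroup but does not resolve relationships within it.
Most parsimonious ingroup topology: (((Epsilon,Eta),Theta),(Beta,Zeta)).
Changes per character on this tree: asymmetric ears: 1; wing venation reduced: 1; sclerotic ring: 1; tarsal claw bifid: 1; hollow quills: 1.
Total = 5.

5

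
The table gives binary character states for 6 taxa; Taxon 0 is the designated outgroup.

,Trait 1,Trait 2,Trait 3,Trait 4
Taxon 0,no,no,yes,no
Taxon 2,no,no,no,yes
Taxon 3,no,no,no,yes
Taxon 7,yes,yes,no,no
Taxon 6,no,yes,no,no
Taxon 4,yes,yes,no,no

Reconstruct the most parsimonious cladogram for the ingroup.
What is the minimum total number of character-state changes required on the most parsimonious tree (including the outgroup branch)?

Character polarity is set by the outgroup: the derived state is whichever differs from the outgroup's state, so for Trait 3 the derived state is 'no', and for the remaining characters it is 'yes'.
Only Taxon 4 and Taxon 7 show the derived state 'yes' for Trait 1, supporting them as a clade.
Only Taxon 4, Taxon 6, and Taxon 7 show the derived state 'yes' for Trait 2, supporting them as a clade.
All ingroup taxa share the derived state 'no' for Trait 3; it defines the ingroup but does not resolve relationships within it.
Trait 4 (derived state 'yes') is shared by Taxon 2 and Taxon 3 — a synapomorphy uniting that clade.
Most parsimonious ingroup topology: ((Taxon 2,Taxon 3),((Taxon 7,Taxon 4),Taxon 6)).
Changes per character on this tree: Trait 1: 1; Trait 2: 1; Trait 3: 1; Trait 4: 1.
Total = 4.

4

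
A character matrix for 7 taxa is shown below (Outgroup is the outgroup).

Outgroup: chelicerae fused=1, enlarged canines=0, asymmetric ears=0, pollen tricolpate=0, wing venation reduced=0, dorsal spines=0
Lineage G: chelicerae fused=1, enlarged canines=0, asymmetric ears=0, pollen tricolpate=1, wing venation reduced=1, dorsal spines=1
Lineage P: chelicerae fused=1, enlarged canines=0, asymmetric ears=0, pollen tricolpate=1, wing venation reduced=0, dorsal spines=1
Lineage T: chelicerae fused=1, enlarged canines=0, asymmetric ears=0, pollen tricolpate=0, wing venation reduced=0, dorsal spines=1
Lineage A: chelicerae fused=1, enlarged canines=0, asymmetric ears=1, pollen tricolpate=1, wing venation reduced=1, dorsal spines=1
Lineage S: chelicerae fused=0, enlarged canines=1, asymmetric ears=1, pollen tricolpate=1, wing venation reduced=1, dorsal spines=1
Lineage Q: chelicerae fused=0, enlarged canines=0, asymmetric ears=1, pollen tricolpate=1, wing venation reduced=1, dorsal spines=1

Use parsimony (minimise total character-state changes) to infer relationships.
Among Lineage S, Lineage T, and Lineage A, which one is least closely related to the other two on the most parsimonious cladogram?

Lineage T

Character polarity is set by the outgroup: the derived state is whichever differs from the outgroup's state, so for chelicerae fused the derived state is '0', and for the remaining characters it is '1'.
chelicerae fused (derived state '0') is shared by Lineage Q and Lineage S — a synapomorphy uniting that clade.
enlarged canines (derived state '1') is unique to Lineage S (autapomorphy; uninformative for grouping).
asymmetric ears (derived state '1') is shared by Lineage A, Lineage Q, and Lineage S — a synapomorphy uniting that clade.
pollen tricolpate: derived state '1' in Lineage A, Lineage G, Lineage P, Lineage Q, and Lineage S only — synapomorphy for {Lineage A, Lineage G, Lineage P, Lineage Q, Lineage S}.
wing venation reduced (derived state '1') is shared by Lineage A, Lineage G, Lineage Q, and Lineage S — a synapomorphy uniting that clade.
dorsal spines (derived state '1') is shared by all ingroup taxa — unites the whole ingroup.
Most parsimonious ingroup topology: (((Lineage G,(Lineage A,(Lineage S,Lineage Q))),Lineage P),Lineage T).
Lineage A and Lineage S share a more recent common ancestor with each other than either does with Lineage T, so Lineage T is the least closely related of the three.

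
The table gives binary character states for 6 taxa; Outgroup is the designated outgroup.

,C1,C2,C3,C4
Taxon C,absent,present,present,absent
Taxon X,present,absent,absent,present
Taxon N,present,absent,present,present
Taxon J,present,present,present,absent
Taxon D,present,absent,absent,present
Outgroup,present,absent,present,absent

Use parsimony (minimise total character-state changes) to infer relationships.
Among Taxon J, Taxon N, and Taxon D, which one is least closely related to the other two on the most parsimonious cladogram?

Character polarity is set by the outgroup: the derived state is whichever differs from the outgroup's state, so for C1, C3 the derived state is 'absent', and for the remaining characters it is 'present'.
C1 (derived state 'absent') is unique to Taxon C (autapomorphy; uninformative for grouping).
Only Taxon C and Taxon J show the derived state 'present' for C2, supporting them as a clade.
C3 (derived state 'absent') is shared by Taxon D and Taxon X — a synapomorphy uniting that clade.
C4 (derived state 'present') is shared by Taxon D, Taxon N, and Taxon X — a synapomorphy uniting that clade.
Most parsimonious ingroup topology: (((Taxon D,Taxon X),Taxon N),(Taxon C,Taxon J)).
Taxon D and Taxon N share a more recent common ancestor with each other than either does with Taxon J, so Taxon J is the least closely related of the three.

Taxon J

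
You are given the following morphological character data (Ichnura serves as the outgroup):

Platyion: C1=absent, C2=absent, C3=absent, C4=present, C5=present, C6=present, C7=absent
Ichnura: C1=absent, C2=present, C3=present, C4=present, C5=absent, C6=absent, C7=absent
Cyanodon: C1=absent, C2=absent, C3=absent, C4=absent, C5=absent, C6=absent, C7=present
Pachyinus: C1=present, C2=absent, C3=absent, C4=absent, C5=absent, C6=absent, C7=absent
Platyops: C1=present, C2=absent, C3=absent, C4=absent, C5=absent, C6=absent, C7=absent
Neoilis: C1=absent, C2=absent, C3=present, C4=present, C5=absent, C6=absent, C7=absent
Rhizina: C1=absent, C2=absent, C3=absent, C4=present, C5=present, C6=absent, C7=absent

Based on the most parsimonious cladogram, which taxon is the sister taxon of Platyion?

Rhizina

Character polarity is set by the outgroup: the derived state is whichever differs from the outgroup's state, so for C2, C3, C4 the derived state is 'absent', and for the remaining characters it is 'present'.
C1 (derived state 'present') is shared by Pachyinus and Platyops — a synapomorphy uniting that clade.
All ingroup taxa share the derived state 'absent' for C2; it defines the ingroup but does not resolve relationships within it.
Only Cyanodon, Pachyinus, Platyion, Platyops, and Rhizina show the derived state 'absent' for C3, supporting them as a clade.
Only Cyanodon, Pachyinus, and Platyops show the derived state 'absent' for C4, supporting them as a clade.
C5: derived state 'present' in Platyion and Rhizina only — synapomorphy for {Platyion, Rhizina}.
C6: derived state 'present' in Platyion only — an autapomorphy, so it tells us nothing about relationships among taxa.
C7 (derived state 'present') is unique to Cyanodon (autapomorphy; uninformative for grouping).
Most parsimonious ingroup topology: (((Cyanodon,(Platyops,Pachyinus)),(Platyion,Rhizina)),Neoilis).
Platyion and Rhizina form a cherry on this tree, so they are sister taxa.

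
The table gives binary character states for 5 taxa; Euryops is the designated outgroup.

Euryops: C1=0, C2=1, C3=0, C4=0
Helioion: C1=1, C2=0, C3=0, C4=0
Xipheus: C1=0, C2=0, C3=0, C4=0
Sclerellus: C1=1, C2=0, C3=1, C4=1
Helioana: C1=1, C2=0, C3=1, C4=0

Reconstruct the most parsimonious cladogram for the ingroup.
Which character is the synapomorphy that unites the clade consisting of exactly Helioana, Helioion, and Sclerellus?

C1

Character polarity is set by the outgroup: the derived state is whichever differs from the outgroup's state, so for C2 the derived state is '0', and for the remaining characters it is '1'.
C1: derived state '1' in Helioana, Helioion, and Sclerellus only — synapomorphy for {Helioana, Helioion, Sclerellus}.
All ingroup taxa share the derived state '0' for C2; it defines the ingroup but does not resolve relationships within it.
Only Helioana and Sclerellus show the derived state '1' for C3, supporting them as a clade.
C4 (derived state '1') is unique to Sclerellus (autapomorphy; uninformative for grouping).
Most parsimonious ingroup topology: ((Helioion,(Sclerellus,Helioana)),Xipheus).
The clade {Helioana, Helioion, Sclerellus} is supported by C1: its derived state '1' occurs in exactly those taxa and in no other taxon (including the outgroup).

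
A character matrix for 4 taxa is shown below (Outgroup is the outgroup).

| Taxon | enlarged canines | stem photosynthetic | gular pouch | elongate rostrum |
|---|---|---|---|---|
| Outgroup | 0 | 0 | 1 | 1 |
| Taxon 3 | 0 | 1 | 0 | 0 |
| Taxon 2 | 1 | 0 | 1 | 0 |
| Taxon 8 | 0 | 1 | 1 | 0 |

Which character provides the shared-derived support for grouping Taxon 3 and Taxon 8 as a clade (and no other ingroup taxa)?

Character polarity is set by the outgroup: the derived state is whichever differs from the outgroup's state, so for gular pouch, elongate rostrum the derived state is '0', and for the remaining characters it is '1'.
enlarged canines (derived state '1') is unique to Taxon 2 (autapomorphy; uninformative for grouping).
stem photosynthetic: derived state '1' in Taxon 3 and Taxon 8 only — synapomorphy for {Taxon 3, Taxon 8}.
gular pouch (derived state '0') is unique to Taxon 3 (autapomorphy; uninformative for grouping).
elongate rostrum (derived state '0') is shared by all ingroup taxa — unites the whole ingroup.
Most parsimonious ingroup topology: ((Taxon 3,Taxon 8),Taxon 2).
The clade {Taxon 3, Taxon 8} is supported by stem photosynthetic: its derived state '1' occurs in exactly those taxa and in no other taxon (including the outgroup).

stem photosynthetic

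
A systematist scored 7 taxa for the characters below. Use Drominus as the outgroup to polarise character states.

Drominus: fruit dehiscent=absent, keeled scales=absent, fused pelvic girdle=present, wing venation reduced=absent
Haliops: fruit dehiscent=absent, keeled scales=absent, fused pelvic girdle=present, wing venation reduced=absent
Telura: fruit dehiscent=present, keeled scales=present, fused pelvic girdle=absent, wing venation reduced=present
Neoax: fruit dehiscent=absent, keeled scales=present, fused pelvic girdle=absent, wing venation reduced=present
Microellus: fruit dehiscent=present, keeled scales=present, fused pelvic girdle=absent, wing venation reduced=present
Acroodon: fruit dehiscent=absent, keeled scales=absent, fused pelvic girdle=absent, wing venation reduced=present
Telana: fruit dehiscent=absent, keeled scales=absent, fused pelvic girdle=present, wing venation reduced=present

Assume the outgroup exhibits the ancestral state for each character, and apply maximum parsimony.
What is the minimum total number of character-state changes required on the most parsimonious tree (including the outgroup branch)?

4

Character polarity is set by the outgroup: the derived state is whichever differs from the outgroup's state, so for fused pelvic girdle the derived state is 'absent', and for the remaining characters it is 'present'.
Only Microellus and Telura show the derived state 'present' for fruit dehiscent, supporting them as a clade.
keeled scales: derived state 'present' in Microellus, Neoax, and Telura only — synapomorphy for {Microellus, Neoax, Telura}.
fused pelvic girdle (derived state 'absent') is shared by Acroodon, Microellus, Neoax, and Telura — a synapomorphy uniting that clade.
wing venation reduced (derived state 'present') is shared by Acroodon, Microellus, Neoax, Telana, and Telura — a synapomorphy uniting that clade.
Most parsimonious ingroup topology: (Haliops,((((Telura,Microellus),Neoax),Acroodon),Telana)).
Changes per character on this tree: fruit dehiscent: 1; keeled scales: 1; fused pelvic girdle: 1; wing venation reduced: 1.
Total = 4.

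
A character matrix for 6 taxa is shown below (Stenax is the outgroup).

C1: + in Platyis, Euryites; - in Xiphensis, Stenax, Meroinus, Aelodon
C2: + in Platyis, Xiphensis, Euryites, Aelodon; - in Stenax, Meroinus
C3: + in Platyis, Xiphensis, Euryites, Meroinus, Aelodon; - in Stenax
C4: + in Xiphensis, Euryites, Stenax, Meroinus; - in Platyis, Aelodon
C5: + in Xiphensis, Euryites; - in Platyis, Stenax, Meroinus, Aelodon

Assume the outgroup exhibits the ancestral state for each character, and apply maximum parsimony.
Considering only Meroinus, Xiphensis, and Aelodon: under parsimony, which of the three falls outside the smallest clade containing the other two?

Character polarity is set by the outgroup: the derived state is whichever differs from the outgroup's state, so for C4 the derived state is '-', and for the remaining characters it is '+'.
C1 (state '+') occurs in Euryites and Platyis but conflicts with the nesting implied by the other characters — most parsimoniously interpreted as homoplasy.
Only Aelodon, Euryites, Platyis, and Xiphensis show the derived state '+' for C2, supporting them as a clade.
C3 (derived state '+') is shared by all ingroup taxa — unites the whole ingroup.
Only Aelodon and Platyis show the derived state '-' for C4, supporting them as a clade.
C5: derived state '+' in Euryites and Xiphensis only — synapomorphy for {Euryites, Xiphensis}.
Most parsimonious ingroup topology: (Meroinus,((Xiphensis,Euryites),(Platyis,Aelodon))).
Aelodon and Xiphensis share a more recent common ancestor with each other than either does with Meroinus, so Meroinus is the least closely related of the three.

Meroinus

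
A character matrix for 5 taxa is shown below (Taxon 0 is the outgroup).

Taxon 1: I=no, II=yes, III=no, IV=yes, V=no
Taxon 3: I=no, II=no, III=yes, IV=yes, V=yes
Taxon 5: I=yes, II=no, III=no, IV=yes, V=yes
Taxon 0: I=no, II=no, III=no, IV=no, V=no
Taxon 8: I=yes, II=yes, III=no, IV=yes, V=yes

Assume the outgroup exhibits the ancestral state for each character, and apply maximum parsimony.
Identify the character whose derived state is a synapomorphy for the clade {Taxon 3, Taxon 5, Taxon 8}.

V

The outgroup has state 'no' for every character, so 'yes' is the derived state throughout.
I: derived state 'yes' in Taxon 5 and Taxon 8 only — synapomorphy for {Taxon 5, Taxon 8}.
II groups Taxon 1 and Taxon 8, which is incompatible with the clades supported by the remaining characters; treating it as convergent (homoplasy) costs fewer steps than any alternative tree.
III: derived state 'yes' in Taxon 3 only — an autapomorphy, so it tells us nothing about relationships among taxa.
All ingroup taxa share the derived state 'yes' for IV; it defines the ingroup but does not resolve relationships within it.
Only Taxon 3, Taxon 5, and Taxon 8 show the derived state 'yes' for V, supporting them as a clade.
Most parsimonious ingroup topology: ((Taxon 3,(Taxon 8,Taxon 5)),Taxon 1).
The clade {Taxon 3, Taxon 5, Taxon 8} is supported by V: its derived state 'yes' occurs in exactly those taxa and in no other taxon (including the outgroup).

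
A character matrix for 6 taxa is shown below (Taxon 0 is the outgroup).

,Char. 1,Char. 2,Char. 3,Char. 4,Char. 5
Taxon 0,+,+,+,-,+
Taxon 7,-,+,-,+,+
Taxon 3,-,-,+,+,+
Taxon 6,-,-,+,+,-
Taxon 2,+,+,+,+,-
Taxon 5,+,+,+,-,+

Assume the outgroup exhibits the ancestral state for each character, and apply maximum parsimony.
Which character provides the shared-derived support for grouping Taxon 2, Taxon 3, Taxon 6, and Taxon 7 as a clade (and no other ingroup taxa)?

Char. 4

Character polarity is set by the outgroup: the derived state is whichever differs from the outgroup's state, so for Char. 1, Char. 2, Char. 3, Char. 5 the derived state is '-', and for the remaining characters it is '+'.
Only Taxon 3, Taxon 6, and Taxon 7 show the derived state '-' for Char. 1, supporting them as a clade.
Only Taxon 3 and Taxon 6 show the derived state '-' for Char. 2, supporting them as a clade.
Char. 3: derived state '-' in Taxon 7 only — an autapomorphy, so it tells us nothing about relationships among taxa.
Char. 4: derived state '+' in Taxon 2, Taxon 3, Taxon 6, and Taxon 7 only — synapomorphy for {Taxon 2, Taxon 3, Taxon 6, Taxon 7}.
Char. 5 (state '-') occurs in Taxon 2 and Taxon 6 but conflicts with the nesting implied by the other characters — most parsimoniously interpreted as homoplasy.
Most parsimonious ingroup topology: (((Taxon 7,(Taxon 3,Taxon 6)),Taxon 2),Taxon 5).
The clade {Taxon 2, Taxon 3, Taxon 6, Taxon 7} is supported by Char. 4: its derived state '+' occurs in exactly those taxa and in no other taxon (including the outgroup).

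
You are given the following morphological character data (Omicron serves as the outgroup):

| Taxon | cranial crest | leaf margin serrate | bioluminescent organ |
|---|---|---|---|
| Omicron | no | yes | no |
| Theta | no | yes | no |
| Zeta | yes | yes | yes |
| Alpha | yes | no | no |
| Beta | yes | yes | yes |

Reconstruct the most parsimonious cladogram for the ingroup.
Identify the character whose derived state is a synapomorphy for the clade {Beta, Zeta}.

Character polarity is set by the outgroup: the derived state is whichever differs from the outgroup's state, so for leaf margin serrate the derived state is 'no', and for the remaining characters it is 'yes'.
Only Alpha, Beta, and Zeta show the derived state 'yes' for cranial crest, supporting them as a clade.
leaf margin serrate (derived state 'no') is unique to Alpha (autapomorphy; uninformative for grouping).
bioluminescent organ (derived state 'yes') is shared by Beta and Zeta — a synapomorphy uniting that clade.
Most parsimonious ingroup topology: (Theta,((Zeta,Beta),Alpha)).
The clade {Beta, Zeta} is supported by bioluminescent organ: its derived state 'yes' occurs in exactly those taxa and in no other taxon (including the outgroup).

bioluminescent organ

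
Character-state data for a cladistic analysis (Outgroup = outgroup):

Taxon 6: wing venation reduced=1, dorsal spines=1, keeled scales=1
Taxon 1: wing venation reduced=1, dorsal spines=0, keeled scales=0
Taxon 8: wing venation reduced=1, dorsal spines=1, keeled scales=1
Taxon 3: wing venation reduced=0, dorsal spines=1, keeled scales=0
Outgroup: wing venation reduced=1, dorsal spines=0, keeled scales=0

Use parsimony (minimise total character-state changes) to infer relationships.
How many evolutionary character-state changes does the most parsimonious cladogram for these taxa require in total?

Character polarity is set by the outgroup: the derived state is whichever differs from the outgroup's state, so for wing venation reduced the derived state is '0', and for the remaining characters it is '1'.
wing venation reduced: derived state '0' in Taxon 3 only — an autapomorphy, so it tells us nothing about relationships among taxa.
dorsal spines: derived state '1' in Taxon 3, Taxon 6, and Taxon 8 only — synapomorphy for {Taxon 3, Taxon 6, Taxon 8}.
keeled scales: derived state '1' in Taxon 6 and Taxon 8 only — synapomorphy for {Taxon 6, Taxon 8}.
Most parsimonious ingroup topology: (Taxon 1,((Taxon 8,Taxon 6),Taxon 3)).
Changes per character on this tree: wing venation reduced: 1; dorsal spines: 1; keeled scales: 1.
Total = 3.

3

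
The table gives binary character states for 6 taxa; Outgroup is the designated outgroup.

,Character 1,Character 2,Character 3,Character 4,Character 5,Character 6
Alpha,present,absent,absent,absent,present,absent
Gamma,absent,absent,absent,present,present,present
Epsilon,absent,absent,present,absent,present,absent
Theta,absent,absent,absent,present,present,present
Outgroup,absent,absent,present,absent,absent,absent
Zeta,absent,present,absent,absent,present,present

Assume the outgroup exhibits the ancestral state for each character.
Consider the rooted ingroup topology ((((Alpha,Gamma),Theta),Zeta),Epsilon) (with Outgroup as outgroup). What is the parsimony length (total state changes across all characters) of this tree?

Map each character onto ((((Alpha,Gamma),Theta),Zeta),Epsilon) (rooted by Outgroup) and count the minimum state changes it requires (Fitch parsimony):
Character 1: 1; Character 2: 1; Character 3: 1; Character 4: 2; Character 5: 1; Character 6: 2.
Total tree length = 8.

8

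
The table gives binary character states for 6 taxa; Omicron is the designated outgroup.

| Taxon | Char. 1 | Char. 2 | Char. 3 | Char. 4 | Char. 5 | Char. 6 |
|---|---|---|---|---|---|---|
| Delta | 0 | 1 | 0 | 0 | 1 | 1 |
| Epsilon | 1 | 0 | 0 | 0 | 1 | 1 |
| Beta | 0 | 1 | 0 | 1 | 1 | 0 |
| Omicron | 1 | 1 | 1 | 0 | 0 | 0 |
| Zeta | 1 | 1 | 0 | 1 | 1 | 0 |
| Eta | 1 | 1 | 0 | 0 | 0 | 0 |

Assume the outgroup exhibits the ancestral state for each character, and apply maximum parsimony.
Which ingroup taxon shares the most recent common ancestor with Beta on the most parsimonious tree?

Zeta

Character polarity is set by the outgroup: the derived state is whichever differs from the outgroup's state, so for Char. 1, Char. 2, Char. 3 the derived state is '0', and for the remaining characters it is '1'.
Char. 1 groups Beta and Delta, which is incompatible with the clades supported by the remaining characters; treating it as convergent (homoplasy) costs fewer steps than any alternative tree.
Char. 2: derived state '0' in Epsilon only — an autapomorphy, so it tells us nothing about relationships among taxa.
All ingroup taxa share the derived state '0' for Char. 3; it defines the ingroup but does not resolve relationships within it.
Char. 4 (derived state '1') is shared by Beta and Zeta — a synapomorphy uniting that clade.
Char. 5: derived state '1' in Beta, Delta, Epsilon, and Zeta only — synapomorphy for {Beta, Delta, Epsilon, Zeta}.
Char. 6: derived state '1' in Delta and Epsilon only — synapomorphy for {Delta, Epsilon}.
Most parsimonious ingroup topology: (Eta,((Delta,Epsilon),(Beta,Zeta))).
Beta and Zeta form a cherry on this tree, so they are sister taxa.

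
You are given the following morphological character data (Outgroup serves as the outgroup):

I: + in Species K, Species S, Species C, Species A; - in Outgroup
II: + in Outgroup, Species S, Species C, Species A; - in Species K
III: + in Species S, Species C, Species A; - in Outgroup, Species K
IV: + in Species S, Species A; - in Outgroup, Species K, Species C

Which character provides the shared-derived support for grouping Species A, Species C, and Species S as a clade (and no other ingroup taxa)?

III

Character polarity is set by the outgroup: the derived state is whichever differs from the outgroup's state, so for II the derived state is '-', and for the remaining characters it is '+'.
I (derived state '+') is shared by all ingroup taxa — unites the whole ingroup.
II: derived state '-' in Species K only — an autapomorphy, so it tells us nothing about relationships among taxa.
III (derived state '+') is shared by Species A, Species C, and Species S — a synapomorphy uniting that clade.
IV (derived state '+') is shared by Species A and Species S — a synapomorphy uniting that clade.
Most parsimonious ingroup topology: (Species K,((Species S,Species A),Species C)).
The clade {Species A, Species C, Species S} is supported by III: its derived state '+' occurs in exactly those taxa and in no other taxon (including the outgroup).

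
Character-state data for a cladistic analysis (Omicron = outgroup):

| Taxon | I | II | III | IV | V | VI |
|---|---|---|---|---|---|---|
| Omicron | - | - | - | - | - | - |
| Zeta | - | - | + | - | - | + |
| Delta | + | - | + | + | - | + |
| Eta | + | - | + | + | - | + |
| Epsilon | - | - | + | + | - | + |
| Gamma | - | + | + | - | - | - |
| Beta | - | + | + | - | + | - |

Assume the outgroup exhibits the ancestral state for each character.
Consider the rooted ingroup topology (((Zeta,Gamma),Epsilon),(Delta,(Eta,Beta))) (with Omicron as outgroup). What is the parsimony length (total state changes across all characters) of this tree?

12

Map each character onto (((Zeta,Gamma),Epsilon),(Delta,(Eta,Beta))) (rooted by Omicron) and count the minimum state changes it requires (Fitch parsimony):
I: 2; II: 2; III: 1; IV: 3; V: 1; VI: 3.
Total tree length = 12.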